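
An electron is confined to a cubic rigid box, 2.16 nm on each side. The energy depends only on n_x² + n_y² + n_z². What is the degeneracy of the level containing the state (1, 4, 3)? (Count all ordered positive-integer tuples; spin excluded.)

degeneracy = 6

The level has n_x² + n_y² + n_z² = 26. The ordered positive-integer solutions are (1, 3, 4), (1, 4, 3), (3, 1, 4), (3, 4, 1), (4, 1, 3), (4, 3, 1).
That gives 6 states.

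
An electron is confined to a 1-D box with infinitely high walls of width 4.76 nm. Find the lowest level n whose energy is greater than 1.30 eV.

n = 9

E_1 = h²/(8m_eL²) = 2.659×10^-21 J = 0.01660 eV.
Need n² > 1.30/0.01660 = 78.31, i.e. n > 8.849.
The smallest integer satisfying this is n = 9.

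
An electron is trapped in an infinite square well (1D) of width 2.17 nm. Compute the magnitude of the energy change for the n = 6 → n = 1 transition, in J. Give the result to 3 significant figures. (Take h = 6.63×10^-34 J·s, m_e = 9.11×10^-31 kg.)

E_1 = h²/(8m_eL²) = 1.281×10^-20 J.
|ΔE| = |6² − 1²|·E_1 = 35·1.281×10^-20 J = 4.48×10^-19 J.

|ΔE| = 4.48×10^-19 J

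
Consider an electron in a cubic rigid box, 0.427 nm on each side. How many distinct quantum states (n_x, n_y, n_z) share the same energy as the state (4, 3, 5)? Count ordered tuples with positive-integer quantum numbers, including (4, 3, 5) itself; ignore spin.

The level has n_x² + n_y² + n_z² = 50. The ordered positive-integer solutions are (3, 4, 5), (3, 5, 4), (4, 3, 5), (4, 5, 3), (5, 3, 4), (5, 4, 3).
That gives 6 states.

degeneracy = 6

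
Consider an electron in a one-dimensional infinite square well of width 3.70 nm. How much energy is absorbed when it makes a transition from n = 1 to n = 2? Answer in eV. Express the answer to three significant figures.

|ΔE| = 0.0824 eV

E_1 = h²/(8m_eL²) = 4.401×10^-21 J.
|ΔE| = |1² − 2²|·E_1 = 3·4.401×10^-21 J = 1.320×10^-20 J = 0.0824 eV.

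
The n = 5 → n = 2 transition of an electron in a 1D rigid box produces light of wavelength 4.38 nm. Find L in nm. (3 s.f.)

L = 0.167 nm

The photon carries ΔE = hc/λ = 6.626×10^-34·2.998×10^8/4.38×10^-9 m = 4.535×10^-17 J.
Since ΔE = (5² − 2²)E_1, E_1 = 2.160×10^-18 J, and L = h/√(8m_eE_1) = 1.67×10^-10 m = 0.167 nm.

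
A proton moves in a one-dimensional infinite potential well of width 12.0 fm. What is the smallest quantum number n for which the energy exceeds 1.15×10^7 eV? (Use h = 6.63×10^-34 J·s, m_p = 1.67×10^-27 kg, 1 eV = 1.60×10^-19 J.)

n = 3

E_1 = h²/(8m_pL²) = 2.285×10^-13 J = 1.428×10^6 eV.
Need n² > 1.15×10^7/1.428×10^6 = 8.053, i.e. n > 2.838.
The smallest integer satisfying this is n = 3.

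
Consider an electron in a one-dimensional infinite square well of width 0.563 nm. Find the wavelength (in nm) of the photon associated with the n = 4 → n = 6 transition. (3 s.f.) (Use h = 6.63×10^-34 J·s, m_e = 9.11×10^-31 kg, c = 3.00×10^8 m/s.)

E_1 = h²/(8m_eL²) = 1.903×10^-19 J, so ΔE = (6² − 4²)E_1 = 3.806×10^-18 J.
λ = hc/ΔE = (6.63×10^-34·3.00×10^8)/3.806×10^-18 = 5.23×10^-8 m = 52.3 nm.

λ = 52.3 nm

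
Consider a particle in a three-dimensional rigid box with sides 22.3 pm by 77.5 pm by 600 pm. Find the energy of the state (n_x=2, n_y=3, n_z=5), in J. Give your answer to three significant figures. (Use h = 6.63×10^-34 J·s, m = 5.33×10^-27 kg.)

For a 3D rectangular well E = (h²/8m)·Σ n_i²/L_i² = (6.63×10^-34)²/(8·5.33×10^-27) · [2²/(22.3 pm)² + 3²/(77.5 pm)² + 5²/(600 pm)²].
Evaluating gives E = 9.91×10^-20 J.

E = 9.91×10^-20 J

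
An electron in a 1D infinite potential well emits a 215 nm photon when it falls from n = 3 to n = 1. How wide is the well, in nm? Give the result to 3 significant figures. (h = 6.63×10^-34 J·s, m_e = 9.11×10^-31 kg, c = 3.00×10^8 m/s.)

The photon carries ΔE = hc/λ = 6.63×10^-34·3.00×10^8/2.15×10^-7 m = 9.251×10^-19 J.
Since ΔE = (3² − 1²)E_1, E_1 = 1.156×10^-19 J, and L = h/√(8m_eE_1) = 7.22×10^-10 m = 0.722 nm.

L = 0.722 nm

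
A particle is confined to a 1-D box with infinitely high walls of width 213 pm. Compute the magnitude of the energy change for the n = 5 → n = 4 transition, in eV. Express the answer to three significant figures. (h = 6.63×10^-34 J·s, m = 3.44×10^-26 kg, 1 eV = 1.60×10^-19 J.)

E_1 = h²/(8mL²) = 3.521×10^-23 J.
|ΔE| = |5² − 4²|·E_1 = 9·3.521×10^-23 J = 3.169×10^-22 J = 0.00198 eV.

|ΔE| = 0.00198 eV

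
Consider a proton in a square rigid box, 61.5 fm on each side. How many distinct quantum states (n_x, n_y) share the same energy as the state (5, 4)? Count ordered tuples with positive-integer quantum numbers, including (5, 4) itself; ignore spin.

The level has n_x² + n_y² = 41. The ordered positive-integer solutions are (4, 5), (5, 4).
That gives 2 states.

degeneracy = 2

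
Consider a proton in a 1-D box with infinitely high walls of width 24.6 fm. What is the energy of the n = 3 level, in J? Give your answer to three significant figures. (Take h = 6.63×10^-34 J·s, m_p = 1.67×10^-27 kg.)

For an infinite well E_n = n²h²/(8m_pL²), so E_1 = h²/(8m_pL²) = (6.63×10^-34)²/(8·1.67×10^-27·(2.46×10^-14 m)²) = 5.437×10^-14 J.
Then E_3 = 3²·E_1 = 9·5.437×10^-14 J = 4.89×10^-13 J.

E_3 = 4.89×10^-13 J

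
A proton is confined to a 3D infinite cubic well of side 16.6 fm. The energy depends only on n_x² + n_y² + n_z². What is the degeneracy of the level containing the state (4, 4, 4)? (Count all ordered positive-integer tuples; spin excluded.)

The level has n_x² + n_y² + n_z² = 48. The ordered positive-integer solutions are (4, 4, 4).
That gives 1 state.

degeneracy = 1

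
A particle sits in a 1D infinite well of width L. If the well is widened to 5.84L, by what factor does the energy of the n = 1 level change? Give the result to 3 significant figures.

E_n ∝ 1/L², so the energy scales by 1/5.84² = 0.0293.

0.0293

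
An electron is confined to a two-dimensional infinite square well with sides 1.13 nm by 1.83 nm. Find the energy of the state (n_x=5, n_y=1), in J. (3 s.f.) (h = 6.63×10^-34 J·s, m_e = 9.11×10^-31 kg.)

For a 2D rectangular well E = (h²/8m_e)·Σ n_i²/L_i² = (6.63×10^-34)²/(8·9.11×10^-31) · [5²/(1.13 nm)² + 1²/(1.83 nm)²].
Evaluating gives E = 1.20×10^-18 J.

E = 1.20×10^-18 J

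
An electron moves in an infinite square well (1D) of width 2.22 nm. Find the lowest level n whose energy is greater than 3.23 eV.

n = 7

E_1 = h²/(8m_eL²) = 1.222×10^-20 J = 0.07628 eV.
Need n² > 3.23/0.07628 = 42.34, i.e. n > 6.507.
The smallest integer satisfying this is n = 7.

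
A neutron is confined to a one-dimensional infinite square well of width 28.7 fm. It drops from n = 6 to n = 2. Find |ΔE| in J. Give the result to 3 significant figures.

|ΔE| = 1.27×10^-12 J

E_1 = h²/(8m_nL²) = 3.978×10^-14 J.
|ΔE| = |6² − 2²|·E_1 = 32·3.978×10^-14 J = 1.27×10^-12 J.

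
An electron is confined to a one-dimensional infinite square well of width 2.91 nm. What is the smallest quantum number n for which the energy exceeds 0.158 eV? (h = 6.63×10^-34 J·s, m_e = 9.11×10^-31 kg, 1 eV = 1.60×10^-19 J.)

n = 2

E_1 = h²/(8m_eL²) = 7.123×10^-21 J = 0.04452 eV.
Need n² > 0.158/0.04452 = 3.549, i.e. n > 1.884.
The smallest integer satisfying this is n = 2.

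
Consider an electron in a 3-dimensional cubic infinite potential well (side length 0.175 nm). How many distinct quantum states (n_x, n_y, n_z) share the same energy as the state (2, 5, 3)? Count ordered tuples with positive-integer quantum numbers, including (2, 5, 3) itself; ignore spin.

The level has n_x² + n_y² + n_z² = 38. The ordered positive-integer solutions are (1, 1, 6), (1, 6, 1), (2, 3, 5), (2, 5, 3), (3, 2, 5), (3, 5, 2), (5, 2, 3), (5, 3, 2), (6, 1, 1).
That gives 9 states.

degeneracy = 9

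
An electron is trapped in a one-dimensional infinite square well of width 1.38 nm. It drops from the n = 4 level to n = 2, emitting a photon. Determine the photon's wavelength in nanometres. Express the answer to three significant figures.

E_1 = h²/(8m_eL²) = 3.164×10^-20 J, so ΔE = (4² − 2²)E_1 = 3.797×10^-19 J.
λ = hc/ΔE = (6.626×10^-34·2.998×10^8)/3.797×10^-19 = 5.23×10^-7 m = 523 nm.

λ = 523 nm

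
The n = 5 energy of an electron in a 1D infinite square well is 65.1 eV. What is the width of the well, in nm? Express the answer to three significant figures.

From E_n = n²h²/(8m_eL²), L = n·h/√(8m_eE_n).
E_5 = 65.1 eV = 1.043×10^-17 J, so L = 5·6.626×10^-34/√(8·9.109×10^-31·1.043×10^-17) = 3.80×10^-10 m = 0.380 nm.

L = 0.380 nm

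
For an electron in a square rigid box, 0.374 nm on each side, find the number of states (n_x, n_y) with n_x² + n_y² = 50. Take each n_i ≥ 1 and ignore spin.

The level has n_x² + n_y² = 50. The ordered positive-integer solutions are (1, 7), (5, 5), (7, 1).
That gives 3 states.

degeneracy = 3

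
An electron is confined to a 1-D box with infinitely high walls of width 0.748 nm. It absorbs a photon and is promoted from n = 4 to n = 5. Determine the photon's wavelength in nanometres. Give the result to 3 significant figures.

E_1 = h²/(8m_eL²) = 1.077×10^-19 J, so ΔE = (5² − 4²)E_1 = 9.693×10^-19 J.
λ = hc/ΔE = (6.626×10^-34·2.998×10^8)/9.693×10^-19 = 2.05×10^-7 m = 205 nm.

λ = 205 nm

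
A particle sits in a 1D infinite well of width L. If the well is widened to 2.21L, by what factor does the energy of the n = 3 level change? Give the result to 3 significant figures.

0.205

E_n ∝ 1/L², so the energy scales by 1/2.21² = 0.205.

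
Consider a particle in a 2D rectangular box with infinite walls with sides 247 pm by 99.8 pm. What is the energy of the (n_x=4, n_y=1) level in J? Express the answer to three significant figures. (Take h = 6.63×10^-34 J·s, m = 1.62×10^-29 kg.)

For a 2D rectangular well E = (h²/8m)·Σ n_i²/L_i² = (6.63×10^-34)²/(8·1.62×10^-29) · [4²/(247 pm)² + 1²/(99.8 pm)²].
Evaluating gives E = 1.23×10^-18 J.

E = 1.23×10^-18 J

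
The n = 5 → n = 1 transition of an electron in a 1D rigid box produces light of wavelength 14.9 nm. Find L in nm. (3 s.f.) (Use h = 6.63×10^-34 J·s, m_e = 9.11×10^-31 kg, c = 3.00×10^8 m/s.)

The photon carries ΔE = hc/λ = 6.63×10^-34·3.00×10^8/1.49×10^-8 m = 1.335×10^-17 J.
Since ΔE = (5² − 1²)E_1, E_1 = 5.563×10^-19 J, and L = h/√(8m_eE_1) = 3.29×10^-10 m = 0.329 nm.

L = 0.329 nm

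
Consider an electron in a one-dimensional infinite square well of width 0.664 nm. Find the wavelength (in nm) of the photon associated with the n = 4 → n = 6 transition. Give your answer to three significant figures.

λ = 72.7 nm

E_1 = h²/(8m_eL²) = 1.366×10^-19 J, so ΔE = (6² − 4²)E_1 = 2.732×10^-18 J.
λ = hc/ΔE = (6.626×10^-34·2.998×10^8)/2.732×10^-18 = 7.27×10^-8 m = 72.7 nm.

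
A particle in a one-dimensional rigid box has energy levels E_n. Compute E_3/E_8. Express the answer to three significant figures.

E_n ∝ n², so E_3/E_8 = 3²/8² = 9/64 = 0.141.

0.141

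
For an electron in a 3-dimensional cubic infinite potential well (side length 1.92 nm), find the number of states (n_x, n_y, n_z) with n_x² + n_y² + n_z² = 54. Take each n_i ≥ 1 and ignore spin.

degeneracy = 12

The level has n_x² + n_y² + n_z² = 54. The ordered positive-integer solutions are (1, 2, 7), (1, 7, 2), (2, 1, 7), (2, 5, 5), (2, 7, 1), (3, 3, 6), (3, 6, 3), (5, 2, 5), (5, 5, 2), (6, 3, 3), (7, 1, 2), (7, 2, 1).
That gives 12 states.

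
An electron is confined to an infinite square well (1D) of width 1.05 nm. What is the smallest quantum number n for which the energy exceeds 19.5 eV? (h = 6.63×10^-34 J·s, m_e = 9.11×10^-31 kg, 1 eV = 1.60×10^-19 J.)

E_1 = h²/(8m_eL²) = 5.471×10^-20 J = 0.3419 eV.
Need n² > 19.5/0.3419 = 57.03, i.e. n > 7.552.
The smallest integer satisfying this is n = 8.

n = 8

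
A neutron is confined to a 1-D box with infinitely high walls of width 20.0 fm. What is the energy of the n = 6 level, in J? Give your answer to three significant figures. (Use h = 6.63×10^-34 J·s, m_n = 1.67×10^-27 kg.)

For an infinite well E_n = n²h²/(8m_nL²), so E_1 = h²/(8m_nL²) = (6.63×10^-34)²/(8·1.67×10^-27·(2.00×10^-14 m)²) = 8.225×10^-14 J.
Then E_6 = 6²·E_1 = 36·8.225×10^-14 J = 2.96×10^-12 J.

E_6 = 2.96×10^-12 J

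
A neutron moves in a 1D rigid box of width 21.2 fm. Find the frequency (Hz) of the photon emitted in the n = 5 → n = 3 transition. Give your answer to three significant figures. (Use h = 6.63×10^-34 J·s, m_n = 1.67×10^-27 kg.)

f = 1.77×10^21 Hz

E_1 = h²/(8m_nL²) = 7.321×10^-14 J and ΔE = (5² − 3²)E_1 = 1.171×10^-12 J.
f = ΔE/h = 1.171×10^-12/6.63×10^-34 = 1.77×10^21 Hz.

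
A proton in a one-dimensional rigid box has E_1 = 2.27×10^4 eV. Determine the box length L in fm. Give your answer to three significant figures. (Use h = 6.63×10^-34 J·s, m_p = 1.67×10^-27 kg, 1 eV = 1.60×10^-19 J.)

From E_n = n²h²/(8m_pL²), L = n·h/√(8m_pE_n).
E_1 = 2.27×10^4 eV = 3.632×10^-15 J, so L = 1·6.63×10^-34/√(8·1.67×10^-27·3.632×10^-15) = 9.52×10^-14 m = 95.2 fm.

L = 95.2 fm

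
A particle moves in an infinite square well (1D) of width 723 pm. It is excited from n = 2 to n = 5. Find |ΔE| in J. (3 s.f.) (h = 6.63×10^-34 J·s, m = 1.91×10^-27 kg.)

E_1 = h²/(8mL²) = 5.503×10^-23 J.
|ΔE| = |2² − 5²|·E_1 = 21·5.503×10^-23 J = 1.16×10^-21 J.

|ΔE| = 1.16×10^-21 J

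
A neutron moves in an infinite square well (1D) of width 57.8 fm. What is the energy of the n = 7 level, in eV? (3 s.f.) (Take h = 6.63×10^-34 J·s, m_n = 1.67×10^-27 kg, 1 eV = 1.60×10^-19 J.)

For an infinite well E_n = n²h²/(8m_nL²), so E_1 = h²/(8m_nL²) = (6.63×10^-34)²/(8·1.67×10^-27·(5.78×10^-14 m)²) = 9.848×10^-15 J.
Then E_7 = 7²·E_1 = 49·9.848×10^-15 J = 4.826×10^-13 J.
Converting, E_7 = 4.826×10^-13 J / (1.60×10^-19 J/eV) = 3.02×10^6 eV.

E_7 = 3.02×10^6 eV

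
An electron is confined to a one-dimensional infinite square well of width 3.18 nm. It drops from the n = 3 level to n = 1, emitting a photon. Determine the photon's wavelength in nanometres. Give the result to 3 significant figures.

E_1 = h²/(8m_eL²) = 5.958×10^-21 J, so ΔE = (3² − 1²)E_1 = 4.766×10^-20 J.
λ = hc/ΔE = (6.626×10^-34·2.998×10^8)/4.766×10^-20 = 4.17×10^-6 m = 4.17×10^3 nm.

λ = 4.17×10^3 nm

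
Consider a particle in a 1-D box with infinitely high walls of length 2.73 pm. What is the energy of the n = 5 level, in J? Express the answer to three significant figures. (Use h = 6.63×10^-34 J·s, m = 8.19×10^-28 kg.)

For an infinite well E_n = n²h²/(8mL²), so E_1 = h²/(8mL²) = (6.63×10^-34)²/(8·8.19×10^-28·(2.73×10^-12 m)²) = 9.002×10^-18 J.
Then E_5 = 5²·E_1 = 25·9.002×10^-18 J = 2.25×10^-16 J.

E_5 = 2.25×10^-16 J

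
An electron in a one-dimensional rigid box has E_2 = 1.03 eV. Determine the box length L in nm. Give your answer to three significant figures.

From E_n = n²h²/(8m_eL²), L = n·h/√(8m_eE_n).
E_2 = 1.03 eV = 1.650×10^-19 J, so L = 2·6.626×10^-34/√(8·9.109×10^-31·1.650×10^-19) = 1.21×10^-9 m = 1.21 nm.

L = 1.21 nm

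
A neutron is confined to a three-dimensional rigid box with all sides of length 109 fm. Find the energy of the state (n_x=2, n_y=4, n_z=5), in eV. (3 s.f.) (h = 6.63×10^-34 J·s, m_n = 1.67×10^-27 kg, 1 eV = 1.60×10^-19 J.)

E = 7.79×10^5 eV

For a 3D rectangular well E = (h²/8m_n)·Σ n_i²/L_i² = (6.63×10^-34)²/(8·1.67×10^-27) · [2²/(109 fm)² + 4²/(109 fm)² + 5²/(109 fm)²].
Evaluating gives E = 1.246×10^-13 J = 7.79×10^5 eV.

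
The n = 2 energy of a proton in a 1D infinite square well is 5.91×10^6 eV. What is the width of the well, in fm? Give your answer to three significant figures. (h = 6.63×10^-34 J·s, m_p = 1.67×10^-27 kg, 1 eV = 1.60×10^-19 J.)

L = 11.8 fm

From E_n = n²h²/(8m_pL²), L = n·h/√(8m_pE_n).
E_2 = 5.91×10^6 eV = 9.456×10^-13 J, so L = 2·6.63×10^-34/√(8·1.67×10^-27·9.456×10^-13) = 1.18×10^-14 m = 11.8 fm.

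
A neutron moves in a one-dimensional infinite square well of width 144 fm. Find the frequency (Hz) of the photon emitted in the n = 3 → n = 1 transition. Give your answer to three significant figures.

E_1 = h²/(8m_nL²) = 1.580×10^-15 J and ΔE = (3² − 1²)E_1 = 1.264×10^-14 J.
f = ΔE/h = 1.264×10^-14/6.626×10^-34 = 1.91×10^19 Hz.

f = 1.91×10^19 Hz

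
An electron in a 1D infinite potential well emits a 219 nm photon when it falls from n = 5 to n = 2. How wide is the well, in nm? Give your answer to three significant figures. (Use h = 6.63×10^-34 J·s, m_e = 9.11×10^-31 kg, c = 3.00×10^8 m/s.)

L = 1.18 nm

The photon carries ΔE = hc/λ = 6.63×10^-34·3.00×10^8/2.19×10^-7 m = 9.082×10^-19 J.
Since ΔE = (5² − 2²)E_1, E_1 = 4.325×10^-20 J, and L = h/√(8m_eE_1) = 1.18×10^-9 m = 1.18 nm.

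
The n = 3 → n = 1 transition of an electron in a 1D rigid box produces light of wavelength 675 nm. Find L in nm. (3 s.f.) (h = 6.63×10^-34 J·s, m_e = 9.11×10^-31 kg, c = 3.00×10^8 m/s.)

The photon carries ΔE = hc/λ = 6.63×10^-34·3.00×10^8/6.75×10^-7 m = 2.947×10^-19 J.
Since ΔE = (3² − 1²)E_1, E_1 = 3.684×10^-20 J, and L = h/√(8m_eE_1) = 1.28×10^-9 m = 1.28 nm.

L = 1.28 nm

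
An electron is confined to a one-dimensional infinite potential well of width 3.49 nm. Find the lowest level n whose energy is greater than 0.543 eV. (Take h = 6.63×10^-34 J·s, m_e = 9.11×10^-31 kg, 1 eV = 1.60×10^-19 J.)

n = 5

E_1 = h²/(8m_eL²) = 4.952×10^-21 J = 0.03095 eV.
Need n² > 0.543/0.03095 = 17.54, i.e. n > 4.188.
The smallest integer satisfying this is n = 5.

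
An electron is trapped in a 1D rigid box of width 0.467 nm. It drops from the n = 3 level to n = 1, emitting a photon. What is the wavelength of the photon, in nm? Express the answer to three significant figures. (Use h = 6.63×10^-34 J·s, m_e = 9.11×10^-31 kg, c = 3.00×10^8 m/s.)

λ = 89.9 nm

E_1 = h²/(8m_eL²) = 2.766×10^-19 J, so ΔE = (3² − 1²)E_1 = 2.213×10^-18 J.
λ = hc/ΔE = (6.63×10^-34·3.00×10^8)/2.213×10^-18 = 8.99×10^-8 m = 89.9 nm.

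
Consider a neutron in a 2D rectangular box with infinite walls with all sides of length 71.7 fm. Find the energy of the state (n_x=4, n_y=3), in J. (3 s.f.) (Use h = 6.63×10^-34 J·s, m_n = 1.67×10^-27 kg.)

E = 1.60×10^-13 J

For a 2D rectangular well E = (h²/8m_n)·Σ n_i²/L_i² = (6.63×10^-34)²/(8·1.67×10^-27) · [4²/(71.7 fm)² + 3²/(71.7 fm)²].
Evaluating gives E = 1.60×10^-13 J.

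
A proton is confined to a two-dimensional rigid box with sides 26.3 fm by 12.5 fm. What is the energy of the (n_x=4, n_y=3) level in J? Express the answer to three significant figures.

For a 2D rectangular well E = (h²/8m_p)·Σ n_i²/L_i² = (6.626×10^-34)²/(8·1.673×10^-27) · [4²/(26.3 fm)² + 3²/(12.5 fm)²].
Evaluating gives E = 2.65×10^-12 J.

E = 2.65×10^-12 J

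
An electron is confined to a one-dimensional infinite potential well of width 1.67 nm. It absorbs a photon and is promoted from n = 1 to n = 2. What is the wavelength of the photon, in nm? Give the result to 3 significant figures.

λ = 3.07×10^3 nm

E_1 = h²/(8m_eL²) = 2.160×10^-20 J, so ΔE = (2² − 1²)E_1 = 6.480×10^-20 J.
λ = hc/ΔE = (6.626×10^-34·2.998×10^8)/6.480×10^-20 = 3.07×10^-6 m = 3.07×10^3 nm.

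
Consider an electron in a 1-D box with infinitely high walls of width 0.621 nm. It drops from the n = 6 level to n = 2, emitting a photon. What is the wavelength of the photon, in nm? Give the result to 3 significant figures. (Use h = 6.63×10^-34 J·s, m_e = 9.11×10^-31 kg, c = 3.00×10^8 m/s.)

E_1 = h²/(8m_eL²) = 1.564×10^-19 J, so ΔE = (6² − 2²)E_1 = 5.005×10^-18 J.
λ = hc/ΔE = (6.63×10^-34·3.00×10^8)/5.005×10^-18 = 3.97×10^-8 m = 39.7 nm.

λ = 39.7 nm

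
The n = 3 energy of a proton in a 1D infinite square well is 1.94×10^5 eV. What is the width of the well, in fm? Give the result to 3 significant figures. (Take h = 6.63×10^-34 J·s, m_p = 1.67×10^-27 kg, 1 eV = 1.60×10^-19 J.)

L = 97.7 fm

From E_n = n²h²/(8m_pL²), L = n·h/√(8m_pE_n).
E_3 = 1.94×10^5 eV = 3.104×10^-14 J, so L = 3·6.63×10^-34/√(8·1.67×10^-27·3.104×10^-14) = 9.77×10^-14 m = 97.7 fm.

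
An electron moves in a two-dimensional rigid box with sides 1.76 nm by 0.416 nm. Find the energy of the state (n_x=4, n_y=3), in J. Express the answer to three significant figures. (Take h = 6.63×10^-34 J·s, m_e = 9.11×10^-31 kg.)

For a 2D rectangular well E = (h²/8m_e)·Σ n_i²/L_i² = (6.63×10^-34)²/(8·9.11×10^-31) · [4²/(1.76 nm)² + 3²/(0.416 nm)²].
Evaluating gives E = 3.45×10^-18 J.

E = 3.45×10^-18 J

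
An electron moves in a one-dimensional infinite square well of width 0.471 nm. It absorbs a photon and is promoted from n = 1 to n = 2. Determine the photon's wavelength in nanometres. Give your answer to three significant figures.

λ = 244 nm

E_1 = h²/(8m_eL²) = 2.716×10^-19 J, so ΔE = (2² − 1²)E_1 = 8.148×10^-19 J.
λ = hc/ΔE = (6.626×10^-34·2.998×10^8)/8.148×10^-19 = 2.44×10^-7 m = 244 nm.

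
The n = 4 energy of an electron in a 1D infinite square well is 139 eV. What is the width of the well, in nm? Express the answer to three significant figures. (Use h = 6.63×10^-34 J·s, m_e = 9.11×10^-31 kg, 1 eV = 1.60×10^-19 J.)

L = 0.208 nm

From E_n = n²h²/(8m_eL²), L = n·h/√(8m_eE_n).
E_4 = 139 eV = 2.224×10^-17 J, so L = 4·6.63×10^-34/√(8·9.11×10^-31·2.224×10^-17) = 2.08×10^-10 m = 0.208 nm.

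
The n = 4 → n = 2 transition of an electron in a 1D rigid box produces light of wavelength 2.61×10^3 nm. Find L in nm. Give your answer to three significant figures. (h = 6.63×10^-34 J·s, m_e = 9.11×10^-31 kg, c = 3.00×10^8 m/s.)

The photon carries ΔE = hc/λ = 6.63×10^-34·3.00×10^8/2.61×10^-6 m = 7.621×10^-20 J.
Since ΔE = (4² − 2²)E_1, E_1 = 6.351×10^-21 J, and L = h/√(8m_eE_1) = 3.08×10^-9 m = 3.08 nm.

L = 3.08 nm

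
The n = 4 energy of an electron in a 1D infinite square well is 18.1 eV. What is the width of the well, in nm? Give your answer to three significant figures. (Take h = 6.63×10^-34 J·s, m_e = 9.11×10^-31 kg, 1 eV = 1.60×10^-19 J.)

L = 0.577 nm

From E_n = n²h²/(8m_eL²), L = n·h/√(8m_eE_n).
E_4 = 18.1 eV = 2.896×10^-18 J, so L = 4·6.63×10^-34/√(8·9.11×10^-31·2.896×10^-18) = 5.77×10^-10 m = 0.577 nm.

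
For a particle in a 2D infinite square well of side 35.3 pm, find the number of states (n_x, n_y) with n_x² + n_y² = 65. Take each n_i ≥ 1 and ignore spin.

The level has n_x² + n_y² = 65. The ordered positive-integer solutions are (1, 8), (4, 7), (7, 4), (8, 1).
That gives 4 states.

degeneracy = 4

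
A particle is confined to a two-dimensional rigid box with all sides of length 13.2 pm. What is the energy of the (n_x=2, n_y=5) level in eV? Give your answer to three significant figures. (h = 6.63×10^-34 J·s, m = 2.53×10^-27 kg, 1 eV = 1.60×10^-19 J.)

E = 22.6 eV

For a 2D rectangular well E = (h²/8m)·Σ n_i²/L_i² = (6.63×10^-34)²/(8·2.53×10^-27) · [2²/(13.2 pm)² + 5²/(13.2 pm)²].
Evaluating gives E = 3.615×10^-18 J = 22.6 eV.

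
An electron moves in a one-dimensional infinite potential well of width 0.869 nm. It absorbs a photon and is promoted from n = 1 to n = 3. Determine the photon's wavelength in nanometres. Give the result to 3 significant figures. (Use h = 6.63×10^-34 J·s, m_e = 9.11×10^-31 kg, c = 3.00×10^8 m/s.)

E_1 = h²/(8m_eL²) = 7.987×10^-20 J, so ΔE = (3² − 1²)E_1 = 6.390×10^-19 J.
λ = hc/ΔE = (6.63×10^-34·3.00×10^8)/6.390×10^-19 = 3.11×10^-7 m = 311 nm.

λ = 311 nm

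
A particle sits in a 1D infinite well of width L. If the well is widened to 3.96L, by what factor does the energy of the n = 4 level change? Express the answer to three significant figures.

0.0638

E_n ∝ 1/L², so the energy scales by 1/3.96² = 0.0638.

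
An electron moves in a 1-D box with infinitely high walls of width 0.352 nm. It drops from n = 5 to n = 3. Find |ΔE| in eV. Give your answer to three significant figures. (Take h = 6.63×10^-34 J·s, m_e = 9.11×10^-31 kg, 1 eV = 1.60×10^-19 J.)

|ΔE| = 48.7 eV

E_1 = h²/(8m_eL²) = 4.868×10^-19 J.
|ΔE| = |5² − 3²|·E_1 = 16·4.868×10^-19 J = 7.789×10^-18 J = 48.7 eV.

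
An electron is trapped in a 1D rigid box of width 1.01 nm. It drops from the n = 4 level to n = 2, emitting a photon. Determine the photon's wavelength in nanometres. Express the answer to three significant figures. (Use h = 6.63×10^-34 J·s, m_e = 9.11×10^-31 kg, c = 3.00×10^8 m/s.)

λ = 280 nm

E_1 = h²/(8m_eL²) = 5.913×10^-20 J, so ΔE = (4² − 2²)E_1 = 7.096×10^-19 J.
λ = hc/ΔE = (6.63×10^-34·3.00×10^8)/7.096×10^-19 = 2.80×10^-7 m = 280 nm.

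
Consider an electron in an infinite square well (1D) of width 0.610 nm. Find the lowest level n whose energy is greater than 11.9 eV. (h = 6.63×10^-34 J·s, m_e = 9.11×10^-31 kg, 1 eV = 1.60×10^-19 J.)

E_1 = h²/(8m_eL²) = 1.621×10^-19 J = 1.013 eV.
Need n² > 11.9/1.013 = 11.75, i.e. n > 3.428.
The smallest integer satisfying this is n = 4.

n = 4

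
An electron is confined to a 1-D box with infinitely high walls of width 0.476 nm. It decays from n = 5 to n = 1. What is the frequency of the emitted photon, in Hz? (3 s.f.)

E_1 = h²/(8m_eL²) = 2.659×10^-19 J and ΔE = (5² − 1²)E_1 = 6.382×10^-18 J.
f = ΔE/h = 6.382×10^-18/6.626×10^-34 = 9.63×10^15 Hz.

f = 9.63×10^15 Hz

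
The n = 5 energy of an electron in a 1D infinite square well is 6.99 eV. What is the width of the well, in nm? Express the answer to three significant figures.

From E_n = n²h²/(8m_eL²), L = n·h/√(8m_eE_n).
E_5 = 6.99 eV = 1.120×10^-18 J, so L = 5·6.626×10^-34/√(8·9.109×10^-31·1.120×10^-18) = 1.16×10^-9 m = 1.16 nm.

L = 1.16 nm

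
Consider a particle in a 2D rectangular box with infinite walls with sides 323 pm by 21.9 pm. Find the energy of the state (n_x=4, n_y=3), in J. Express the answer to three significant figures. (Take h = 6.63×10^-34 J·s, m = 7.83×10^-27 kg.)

E = 1.33×10^-19 J

For a 2D rectangular well E = (h²/8m)·Σ n_i²/L_i² = (6.63×10^-34)²/(8·7.83×10^-27) · [4²/(323 pm)² + 3²/(21.9 pm)²].
Evaluating gives E = 1.33×10^-19 J.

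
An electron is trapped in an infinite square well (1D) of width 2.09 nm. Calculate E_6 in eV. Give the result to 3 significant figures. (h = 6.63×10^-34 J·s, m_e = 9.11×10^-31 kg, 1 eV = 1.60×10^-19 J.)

For an infinite well E_n = n²h²/(8m_eL²), so E_1 = h²/(8m_eL²) = (6.63×10^-34)²/(8·9.11×10^-31·(2.09×10^-9 m)²) = 1.381×10^-20 J.
Then E_6 = 6²·E_1 = 36·1.381×10^-20 J = 4.972×10^-19 J.
Converting, E_6 = 4.972×10^-19 J / (1.60×10^-19 J/eV) = 3.11 eV.

E_6 = 3.11 eV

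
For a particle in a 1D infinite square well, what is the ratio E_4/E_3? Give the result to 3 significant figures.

E_n ∝ n², so E_4/E_3 = 4²/3² = 16/9 = 1.78.

1.78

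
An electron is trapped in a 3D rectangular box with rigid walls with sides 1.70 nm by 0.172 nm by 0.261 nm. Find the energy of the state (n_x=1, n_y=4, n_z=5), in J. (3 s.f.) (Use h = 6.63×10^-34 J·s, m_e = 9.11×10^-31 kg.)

E = 5.48×10^-17 J

For a 3D rectangular well E = (h²/8m_e)·Σ n_i²/L_i² = (6.63×10^-34)²/(8·9.11×10^-31) · [1²/(1.70 nm)² + 4²/(0.172 nm)² + 5²/(0.261 nm)²].
Evaluating gives E = 5.48×10^-17 J.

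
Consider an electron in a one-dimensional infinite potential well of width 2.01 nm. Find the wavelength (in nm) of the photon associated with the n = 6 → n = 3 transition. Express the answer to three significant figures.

E_1 = h²/(8m_eL²) = 1.491×10^-20 J, so ΔE = (6² − 3²)E_1 = 4.026×10^-19 J.
λ = hc/ΔE = (6.626×10^-34·2.998×10^8)/4.026×10^-19 = 4.93×10^-7 m = 493 nm.

λ = 493 nm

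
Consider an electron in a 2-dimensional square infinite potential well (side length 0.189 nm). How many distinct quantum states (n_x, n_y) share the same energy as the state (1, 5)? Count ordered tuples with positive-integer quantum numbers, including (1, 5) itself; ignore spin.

The level has n_x² + n_y² = 26. The ordered positive-integer solutions are (1, 5), (5, 1).
That gives 2 states.

degeneracy = 2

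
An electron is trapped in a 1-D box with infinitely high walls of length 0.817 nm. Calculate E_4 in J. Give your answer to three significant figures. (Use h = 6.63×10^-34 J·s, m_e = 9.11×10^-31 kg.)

For an infinite well E_n = n²h²/(8m_eL²), so E_1 = h²/(8m_eL²) = (6.63×10^-34)²/(8·9.11×10^-31·(8.17×10^-10 m)²) = 9.036×10^-20 J.
Then E_4 = 4²·E_1 = 16·9.036×10^-20 J = 1.45×10^-18 J.

E_4 = 1.45×10^-18 J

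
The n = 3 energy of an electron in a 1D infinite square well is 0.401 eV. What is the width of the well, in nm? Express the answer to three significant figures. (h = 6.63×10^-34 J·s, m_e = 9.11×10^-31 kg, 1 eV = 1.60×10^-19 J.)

L = 2.91 nm

From E_n = n²h²/(8m_eL²), L = n·h/√(8m_eE_n).
E_3 = 0.401 eV = 6.416×10^-20 J, so L = 3·6.63×10^-34/√(8·9.11×10^-31·6.416×10^-20) = 2.91×10^-9 m = 2.91 nm.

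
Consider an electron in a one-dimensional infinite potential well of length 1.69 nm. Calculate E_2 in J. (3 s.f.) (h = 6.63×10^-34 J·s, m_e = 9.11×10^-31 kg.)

For an infinite well E_n = n²h²/(8m_eL²), so E_1 = h²/(8m_eL²) = (6.63×10^-34)²/(8·9.11×10^-31·(1.69×10^-9 m)²) = 2.112×10^-20 J.
Then E_2 = 2²·E_1 = 4·2.112×10^-20 J = 8.45×10^-20 J.

E_2 = 8.45×10^-20 J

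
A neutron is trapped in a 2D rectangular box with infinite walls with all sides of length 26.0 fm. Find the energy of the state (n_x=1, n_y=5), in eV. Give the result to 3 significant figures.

For a 2D rectangular well E = (h²/8m_n)·Σ n_i²/L_i² = (6.626×10^-34)²/(8·1.675×10^-27) · [1²/(26.0 fm)² + 5²/(26.0 fm)²].
Evaluating gives E = 1.260×10^-12 J = 7.87×10^6 eV.

E = 7.87×10^6 eV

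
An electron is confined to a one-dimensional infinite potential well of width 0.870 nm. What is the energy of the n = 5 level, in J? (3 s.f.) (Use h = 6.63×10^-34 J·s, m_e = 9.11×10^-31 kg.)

For an infinite well E_n = n²h²/(8m_eL²), so E_1 = h²/(8m_eL²) = (6.63×10^-34)²/(8·9.11×10^-31·(8.70×10^-10 m)²) = 7.969×10^-20 J.
Then E_5 = 5²·E_1 = 25·7.969×10^-20 J = 1.99×10^-18 J.

E_5 = 1.99×10^-18 J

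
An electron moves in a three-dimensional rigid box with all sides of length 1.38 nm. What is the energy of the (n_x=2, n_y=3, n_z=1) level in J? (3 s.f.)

E = 4.43×10^-19 J

For a 3D rectangular well E = (h²/8m_e)·Σ n_i²/L_i² = (6.626×10^-34)²/(8·9.109×10^-31) · [2²/(1.38 nm)² + 3²/(1.38 nm)² + 1²/(1.38 nm)²].
Evaluating gives E = 4.43×10^-19 J.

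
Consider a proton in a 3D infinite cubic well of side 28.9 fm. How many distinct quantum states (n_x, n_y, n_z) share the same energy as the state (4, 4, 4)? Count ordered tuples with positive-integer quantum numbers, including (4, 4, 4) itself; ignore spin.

degeneracy = 1

The level has n_x² + n_y² + n_z² = 48. The ordered positive-integer solutions are (4, 4, 4).
That gives 1 state.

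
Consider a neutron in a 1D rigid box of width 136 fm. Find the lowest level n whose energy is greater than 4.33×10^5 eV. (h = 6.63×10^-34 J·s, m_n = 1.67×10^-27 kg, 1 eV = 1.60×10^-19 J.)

n = 7

E_1 = h²/(8m_nL²) = 1.779×10^-15 J = 1.112×10^4 eV.
Need n² > 4.33×10^5/1.112×10^4 = 38.94, i.e. n > 6.240.
The smallest integer satisfying this is n = 7.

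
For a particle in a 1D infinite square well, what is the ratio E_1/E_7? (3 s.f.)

0.0204

E_n ∝ n², so E_1/E_7 = 1²/7² = 1/49 = 0.0204.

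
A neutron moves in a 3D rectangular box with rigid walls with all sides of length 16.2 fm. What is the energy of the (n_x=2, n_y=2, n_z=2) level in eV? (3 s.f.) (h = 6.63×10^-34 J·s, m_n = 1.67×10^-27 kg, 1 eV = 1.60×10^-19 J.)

For a 3D rectangular well E = (h²/8m_n)·Σ n_i²/L_i² = (6.63×10^-34)²/(8·1.67×10^-27) · [2²/(16.2 fm)² + 2²/(16.2 fm)² + 2²/(16.2 fm)²].
Evaluating gives E = 1.504×10^-12 J = 9.40×10^6 eV.

E = 9.40×10^6 eV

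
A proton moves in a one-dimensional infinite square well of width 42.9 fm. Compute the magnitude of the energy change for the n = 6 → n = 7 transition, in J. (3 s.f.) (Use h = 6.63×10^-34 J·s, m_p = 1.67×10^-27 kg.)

|ΔE| = 2.32×10^-13 J

E_1 = h²/(8m_pL²) = 1.788×10^-14 J.
|ΔE| = |6² − 7²|·E_1 = 13·1.788×10^-14 J = 2.32×10^-13 J.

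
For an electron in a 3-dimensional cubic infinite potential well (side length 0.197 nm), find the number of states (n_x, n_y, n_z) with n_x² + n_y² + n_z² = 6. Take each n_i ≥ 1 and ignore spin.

The level has n_x² + n_y² + n_z² = 6. The ordered positive-integer solutions are (1, 1, 2), (1, 2, 1), (2, 1, 1).
That gives 3 states.

degeneracy = 3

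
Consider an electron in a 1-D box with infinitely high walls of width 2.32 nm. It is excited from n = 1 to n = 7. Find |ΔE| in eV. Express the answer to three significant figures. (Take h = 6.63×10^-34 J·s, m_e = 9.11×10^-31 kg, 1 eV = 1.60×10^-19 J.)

E_1 = h²/(8m_eL²) = 1.121×10^-20 J.
|ΔE| = |1² − 7²|·E_1 = 48·1.121×10^-20 J = 5.381×10^-19 J = 3.36 eV.

|ΔE| = 3.36 eV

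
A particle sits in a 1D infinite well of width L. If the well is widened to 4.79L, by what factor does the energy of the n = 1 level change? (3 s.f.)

E_n ∝ 1/L², so the energy scales by 1/4.79² = 0.0436.

0.0436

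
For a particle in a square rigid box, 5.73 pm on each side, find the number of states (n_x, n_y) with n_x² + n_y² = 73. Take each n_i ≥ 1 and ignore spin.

The level has n_x² + n_y² = 73. The ordered positive-integer solutions are (3, 8), (8, 3).
That gives 2 states.

degeneracy = 2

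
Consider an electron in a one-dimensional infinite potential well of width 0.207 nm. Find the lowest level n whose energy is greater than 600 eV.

E_1 = h²/(8m_eL²) = 1.406×10^-18 J = 8.777 eV.
Need n² > 600/8.777 = 68.36, i.e. n > 8.268.
The smallest integer satisfying this is n = 9.

n = 9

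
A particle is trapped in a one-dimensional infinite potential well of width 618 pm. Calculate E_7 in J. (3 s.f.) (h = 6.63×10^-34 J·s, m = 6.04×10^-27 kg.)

E_7 = 1.17×10^-21 J

For an infinite well E_n = n²h²/(8mL²), so E_1 = h²/(8mL²) = (6.63×10^-34)²/(8·6.04×10^-27·(6.18×10^-10 m)²) = 2.382×10^-23 J.
Then E_7 = 7²·E_1 = 49·2.382×10^-23 J = 1.17×10^-21 J.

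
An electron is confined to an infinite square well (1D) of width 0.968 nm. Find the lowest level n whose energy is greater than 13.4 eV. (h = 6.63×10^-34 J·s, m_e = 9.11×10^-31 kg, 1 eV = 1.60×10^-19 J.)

E_1 = h²/(8m_eL²) = 6.437×10^-20 J = 0.4023 eV.
Need n² > 13.4/0.4023 = 33.31, i.e. n > 5.771.
The smallest integer satisfying this is n = 6.

n = 6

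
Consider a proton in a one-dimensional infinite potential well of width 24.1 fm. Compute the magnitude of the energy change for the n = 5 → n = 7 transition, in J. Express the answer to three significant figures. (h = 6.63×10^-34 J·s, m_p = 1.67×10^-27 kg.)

|ΔE| = 1.36×10^-12 J

E_1 = h²/(8m_pL²) = 5.665×10^-14 J.
|ΔE| = |5² − 7²|·E_1 = 24·5.665×10^-14 J = 1.36×10^-12 J.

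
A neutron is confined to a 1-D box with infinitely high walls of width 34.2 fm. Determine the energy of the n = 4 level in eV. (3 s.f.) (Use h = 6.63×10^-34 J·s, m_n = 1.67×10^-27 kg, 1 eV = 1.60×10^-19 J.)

For an infinite well E_n = n²h²/(8m_nL²), so E_1 = h²/(8m_nL²) = (6.63×10^-34)²/(8·1.67×10^-27·(3.42×10^-14 m)²) = 2.813×10^-14 J.
Then E_4 = 4²·E_1 = 16·2.813×10^-14 J = 4.501×10^-13 J.
Converting, E_4 = 4.501×10^-13 J / (1.60×10^-19 J/eV) = 2.81×10^6 eV.

E_4 = 2.81×10^6 eV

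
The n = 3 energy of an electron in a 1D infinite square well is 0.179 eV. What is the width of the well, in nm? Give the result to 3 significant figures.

L = 4.35 nm

From E_n = n²h²/(8m_eL²), L = n·h/√(8m_eE_n).
E_3 = 0.179 eV = 2.868×10^-20 J, so L = 3·6.626×10^-34/√(8·9.109×10^-31·2.868×10^-20) = 4.35×10^-9 m = 4.35 nm.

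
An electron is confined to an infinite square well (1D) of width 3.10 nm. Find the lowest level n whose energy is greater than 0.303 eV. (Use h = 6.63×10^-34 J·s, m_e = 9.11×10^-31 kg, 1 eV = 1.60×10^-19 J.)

E_1 = h²/(8m_eL²) = 6.276×10^-21 J = 0.03923 eV.
Need n² > 0.303/0.03923 = 7.724, i.e. n > 2.779.
The smallest integer satisfying this is n = 3.

n = 3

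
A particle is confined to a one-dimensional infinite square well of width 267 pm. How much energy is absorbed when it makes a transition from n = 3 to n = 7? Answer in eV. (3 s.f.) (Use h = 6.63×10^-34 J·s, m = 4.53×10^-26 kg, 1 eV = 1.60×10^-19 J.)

|ΔE| = 0.00425 eV

E_1 = h²/(8mL²) = 1.701×10^-23 J.
|ΔE| = |3² − 7²|·E_1 = 40·1.701×10^-23 J = 6.804×10^-22 J = 0.00425 eV.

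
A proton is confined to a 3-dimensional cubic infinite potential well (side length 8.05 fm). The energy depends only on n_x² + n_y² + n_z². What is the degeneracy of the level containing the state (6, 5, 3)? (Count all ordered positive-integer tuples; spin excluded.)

degeneracy = 6

The level has n_x² + n_y² + n_z² = 70. The ordered positive-integer solutions are (3, 5, 6), (3, 6, 5), (5, 3, 6), (5, 6, 3), (6, 3, 5), (6, 5, 3).
That gives 6 states.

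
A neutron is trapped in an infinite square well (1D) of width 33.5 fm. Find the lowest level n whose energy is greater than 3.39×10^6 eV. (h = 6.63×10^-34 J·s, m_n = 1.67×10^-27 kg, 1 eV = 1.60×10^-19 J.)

E_1 = h²/(8m_nL²) = 2.932×10^-14 J = 1.833×10^5 eV.
Need n² > 3.39×10^6/1.833×10^5 = 18.49, i.e. n > 4.300.
The smallest integer satisfying this is n = 5.

n = 5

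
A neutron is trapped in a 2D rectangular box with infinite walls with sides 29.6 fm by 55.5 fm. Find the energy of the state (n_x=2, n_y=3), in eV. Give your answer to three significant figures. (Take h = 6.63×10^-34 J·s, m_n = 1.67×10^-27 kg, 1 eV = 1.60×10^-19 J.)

For a 2D rectangular well E = (h²/8m_n)·Σ n_i²/L_i² = (6.63×10^-34)²/(8·1.67×10^-27) · [2²/(29.6 fm)² + 3²/(55.5 fm)²].
Evaluating gives E = 2.463×10^-13 J = 1.54×10^6 eV.

E = 1.54×10^6 eV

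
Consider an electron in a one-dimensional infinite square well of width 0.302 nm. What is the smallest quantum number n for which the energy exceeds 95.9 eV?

n = 5

E_1 = h²/(8m_eL²) = 6.606×10^-19 J = 4.124 eV.
Need n² > 95.9/4.124 = 23.25, i.e. n > 4.822.
The smallest integer satisfying this is n = 5.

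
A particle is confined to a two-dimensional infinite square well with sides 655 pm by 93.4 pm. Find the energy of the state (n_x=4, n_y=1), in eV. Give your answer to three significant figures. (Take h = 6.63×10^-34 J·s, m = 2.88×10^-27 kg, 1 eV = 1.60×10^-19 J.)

E = 0.0181 eV

For a 2D rectangular well E = (h²/8m)·Σ n_i²/L_i² = (6.63×10^-34)²/(8·2.88×10^-27) · [4²/(655 pm)² + 1²/(93.4 pm)²].
Evaluating gives E = 2.899×10^-21 J = 0.0181 eV.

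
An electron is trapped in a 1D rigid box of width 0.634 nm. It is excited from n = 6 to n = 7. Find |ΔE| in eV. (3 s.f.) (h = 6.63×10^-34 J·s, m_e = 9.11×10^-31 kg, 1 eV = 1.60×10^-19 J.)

|ΔE| = 12.2 eV

E_1 = h²/(8m_eL²) = 1.501×10^-19 J.
|ΔE| = |6² − 7²|·E_1 = 13·1.501×10^-19 J = 1.951×10^-18 J = 12.2 eV.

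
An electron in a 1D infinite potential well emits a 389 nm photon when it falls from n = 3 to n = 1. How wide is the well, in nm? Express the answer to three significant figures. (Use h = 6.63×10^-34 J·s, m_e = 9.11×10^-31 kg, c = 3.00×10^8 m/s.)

L = 0.971 nm

The photon carries ΔE = hc/λ = 6.63×10^-34·3.00×10^8/3.89×10^-7 m = 5.113×10^-19 J.
Since ΔE = (3² − 1²)E_1, E_1 = 6.391×10^-20 J, and L = h/√(8m_eE_1) = 9.71×10^-10 m = 0.971 nm.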